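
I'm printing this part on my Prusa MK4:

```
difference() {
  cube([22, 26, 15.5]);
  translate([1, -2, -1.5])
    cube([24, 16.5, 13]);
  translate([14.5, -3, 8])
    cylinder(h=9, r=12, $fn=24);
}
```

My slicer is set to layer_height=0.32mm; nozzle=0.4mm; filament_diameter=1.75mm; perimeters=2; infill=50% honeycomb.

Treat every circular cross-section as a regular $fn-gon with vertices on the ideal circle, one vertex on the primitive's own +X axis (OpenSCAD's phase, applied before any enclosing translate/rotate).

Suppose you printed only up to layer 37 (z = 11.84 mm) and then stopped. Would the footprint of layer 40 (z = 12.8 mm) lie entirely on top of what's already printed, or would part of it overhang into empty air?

Compare the two slices. At z = 11.84: the cube is present — its section is the full 22×26 rectangle (area 572.00 mm²); the cube at (1, -2) is not intersected at this z (z outside [-1.5, 11.5]); the r=12 cylinder at (14.5, -3) gives a regular 24-gon of circumradius 12 (constant along its height) (area = (24/2)·12.000²·sin(360°/24) = 447.24 mm²); Subtracting the remaining from the first: starting from the 22×26 cube (572.00 mm²), the r=12 cylinder at (14.5, -3) partially overlaps it — only the 137.07 mm² overlap (of its 447.24 mm²) is removed, clipping the outline — area = 434.93 mm². At z = 12.8: the cube (footprint 22×26) is included at this height (area 572.00 mm²); the cube at (1, -2) is absent (z outside [-1.5, 11.5]); the cylinder at (14.5, -3): section is a regular 24-gon, circumradius r=12 (area = (24/2)·12.000²·sin(360°/24) = 447.24 mm²); After the difference (first − rest): starting from the 22×26 cube (572.00 mm²), the r=12 cylinder at (14.5, -3) partially overlaps it — only the 137.07 mm² overlap (of its 447.24 mm²) is removed, clipping the outline — area = 434.93 mm². Checking containment: the cross-section at z = 12.8 is a subset of the cross-section at z = 11.84.

entirely on top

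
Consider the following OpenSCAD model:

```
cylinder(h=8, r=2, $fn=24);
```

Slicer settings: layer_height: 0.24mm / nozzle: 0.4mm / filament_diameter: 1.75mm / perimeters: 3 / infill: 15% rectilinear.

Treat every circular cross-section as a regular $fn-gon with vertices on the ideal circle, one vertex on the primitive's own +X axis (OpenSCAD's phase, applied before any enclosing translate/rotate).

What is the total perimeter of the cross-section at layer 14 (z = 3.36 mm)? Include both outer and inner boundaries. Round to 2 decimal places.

12.53 mm

At z = 3.36 mm: the cylinder: section is a regular 24-gon, circumradius r=2 (perimeter = 2·24·2.000·sin(180°/24) = 12.53 mm). Overall, the cross-section is a single solid region. Total boundary length (outer) = 12.53 mm.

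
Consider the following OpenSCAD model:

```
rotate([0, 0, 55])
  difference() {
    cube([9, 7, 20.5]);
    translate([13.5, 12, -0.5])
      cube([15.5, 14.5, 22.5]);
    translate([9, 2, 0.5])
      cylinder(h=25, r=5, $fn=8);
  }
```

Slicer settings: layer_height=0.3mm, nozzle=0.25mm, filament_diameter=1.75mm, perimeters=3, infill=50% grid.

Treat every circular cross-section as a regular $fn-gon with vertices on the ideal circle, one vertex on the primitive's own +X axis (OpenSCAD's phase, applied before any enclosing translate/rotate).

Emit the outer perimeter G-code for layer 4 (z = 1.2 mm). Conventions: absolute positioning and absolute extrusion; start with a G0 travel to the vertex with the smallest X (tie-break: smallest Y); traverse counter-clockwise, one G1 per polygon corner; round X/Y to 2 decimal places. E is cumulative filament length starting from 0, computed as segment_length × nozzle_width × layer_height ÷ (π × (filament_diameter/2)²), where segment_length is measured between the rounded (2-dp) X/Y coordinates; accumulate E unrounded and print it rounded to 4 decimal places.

G0 X-5.73 Y4.02 Z1.20
G1 X0.00 Y0.00 E0.2183
G1 X2.77 Y3.96 E0.3689
G1 X0.66 Y4.42 E0.4363
G1 X-1.40 Y7.65 E0.5557
G1 X-0.57 Y11.39 E0.6752
G1 X-5.73 Y4.02 E0.9557

At z = 1.2 mm: the cube is present — its section is the full 9×7 rectangle; the 15.5×14.5 cube at (13.5, 12) contributes its full rectangle; the r=5 cylinder at (9, 2) gives a regular 8-gon of circumradius 5 (constant along its height); Taking the first minus the rest: starting from the 9×7 cube, the 15.5×14.5 cube at (13.5, 12) misses the remaining region (no effect); the r=5 cylinder at (9, 2) partially overlaps it — only the 26.85 mm² overlap (of its 70.71 mm²) is removed, clipping the outline — 1 connected region; (rotated 55° about Z; rotation is an isometry so areas/perimeters/island counts are preserved). The outline is a single polygon with 6 vertices. Extrusion per mm of travel: 0.25 × 0.3 / (π × 0.875²) = 0.031181. Accumulating E over each segment gives final E = 0.9557.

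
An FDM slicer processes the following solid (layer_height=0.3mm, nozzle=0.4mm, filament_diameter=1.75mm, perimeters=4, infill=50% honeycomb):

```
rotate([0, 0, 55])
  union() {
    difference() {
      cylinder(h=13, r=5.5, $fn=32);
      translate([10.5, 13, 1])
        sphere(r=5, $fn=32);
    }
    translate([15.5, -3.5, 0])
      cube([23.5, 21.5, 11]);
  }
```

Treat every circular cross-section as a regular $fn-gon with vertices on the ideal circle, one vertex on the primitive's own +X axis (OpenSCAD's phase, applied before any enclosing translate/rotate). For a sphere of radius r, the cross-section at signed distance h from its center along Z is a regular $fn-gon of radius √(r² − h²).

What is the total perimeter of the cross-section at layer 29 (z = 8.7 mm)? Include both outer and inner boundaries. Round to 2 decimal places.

At z = 8.7 mm: the r=5.5 cylinder contributes a regular 32-gon of circumradius 5.5 (perimeter = 2·32·5.500·sin(180°/32) = 34.50 mm); the sphere at (10.5, 13) does not reach this height (|z−center|=7.700 > r=5); After the difference (first − rest): none of the subtracted shapes is present at this height, so the r=5.5 cylinder is unchanged — boundary = 34.50 mm; the 23.5×21.5 cube at (15.5, -3.5) contributes its full rectangle (perimeter 90.00 mm); Taking the union: the 2 present regions are separate (no shared area or edge), so areas and boundary lengths simply add and each stays a separate island — boundary = 124.50 mm; (whole slice rotated 55° about Z — lengths, areas and connectivity unchanged). Overall, the cross-section has 2 separate islands. Total boundary length (outer) = 124.50 mm.

124.50 mm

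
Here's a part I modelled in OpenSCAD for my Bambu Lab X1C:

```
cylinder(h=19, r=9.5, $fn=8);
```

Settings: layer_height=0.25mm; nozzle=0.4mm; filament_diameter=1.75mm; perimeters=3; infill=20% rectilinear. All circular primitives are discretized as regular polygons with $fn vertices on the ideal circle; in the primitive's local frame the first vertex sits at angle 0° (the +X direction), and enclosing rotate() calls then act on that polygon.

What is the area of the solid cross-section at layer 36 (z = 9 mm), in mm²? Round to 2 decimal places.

255.27 mm²

At z = 9 mm: the r=9.5 cylinder contributes a regular 8-gon of circumradius 9.5 (area = (8/2)·9.500²·sin(360°/8) = 255.27 mm²). Overall, the cross-section is a single solid region. Net area = 255.27 mm².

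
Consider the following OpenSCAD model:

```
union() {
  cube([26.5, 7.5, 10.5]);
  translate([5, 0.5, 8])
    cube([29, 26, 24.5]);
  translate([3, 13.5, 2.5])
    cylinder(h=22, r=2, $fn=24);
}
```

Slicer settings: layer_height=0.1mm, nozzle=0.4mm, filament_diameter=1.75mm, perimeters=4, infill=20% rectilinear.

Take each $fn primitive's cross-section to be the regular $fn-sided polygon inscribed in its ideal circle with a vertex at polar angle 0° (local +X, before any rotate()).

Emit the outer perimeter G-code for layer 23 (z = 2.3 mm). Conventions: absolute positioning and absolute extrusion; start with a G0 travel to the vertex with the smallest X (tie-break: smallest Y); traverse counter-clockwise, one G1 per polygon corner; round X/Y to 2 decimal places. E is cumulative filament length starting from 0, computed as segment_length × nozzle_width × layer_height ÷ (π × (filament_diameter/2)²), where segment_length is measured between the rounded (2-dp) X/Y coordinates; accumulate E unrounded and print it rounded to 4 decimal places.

At z = 2.3 mm: the cube is present — its section is the full 26.5×7.5 rectangle; the cube at (5, 0.5) is absent (z outside [8, 32.5]); the cylinder at (3, 13.5) is not intersected at this z (z outside [2.5, 24.5]); Taking the union: only the 26.5×7.5 cube is present, so the union is just that shape — 1 connected region. The outline is a single polygon with 4 vertices. Extrusion per mm of travel: 0.4 × 0.1 / (π × 0.875²) = 0.016630. Accumulating E over each segment gives final E = 1.1308.

G0 X0.00 Y0.00 Z2.30
G1 X26.50 Y0.00 E0.4407
G1 X26.50 Y7.50 E0.5654
G1 X0.00 Y7.50 E1.0061
G1 X0.00 Y0.00 E1.1308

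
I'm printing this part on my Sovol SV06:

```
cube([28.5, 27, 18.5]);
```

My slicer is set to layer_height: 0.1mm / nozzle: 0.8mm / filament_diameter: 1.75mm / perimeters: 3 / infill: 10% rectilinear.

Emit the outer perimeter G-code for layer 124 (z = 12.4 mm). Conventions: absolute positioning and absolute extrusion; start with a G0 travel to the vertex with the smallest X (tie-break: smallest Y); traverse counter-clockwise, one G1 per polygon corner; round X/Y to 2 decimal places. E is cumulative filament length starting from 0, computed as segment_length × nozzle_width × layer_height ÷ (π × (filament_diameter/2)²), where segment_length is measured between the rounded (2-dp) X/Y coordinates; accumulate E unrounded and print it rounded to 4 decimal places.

At z = 12.4 mm: the cube (footprint 28.5×27) is included at this height. The outline is a single polygon with 4 vertices. Extrusion per mm of travel: 0.8 × 0.1 / (π × 0.875²) = 0.033260. Accumulating E over each segment gives final E = 3.6919.

G0 X0.00 Y0.00 Z12.40
G1 X28.50 Y0.00 E0.9479
G1 X28.50 Y27.00 E1.8459
G1 X0.00 Y27.00 E2.7939
G1 X0.00 Y0.00 E3.6919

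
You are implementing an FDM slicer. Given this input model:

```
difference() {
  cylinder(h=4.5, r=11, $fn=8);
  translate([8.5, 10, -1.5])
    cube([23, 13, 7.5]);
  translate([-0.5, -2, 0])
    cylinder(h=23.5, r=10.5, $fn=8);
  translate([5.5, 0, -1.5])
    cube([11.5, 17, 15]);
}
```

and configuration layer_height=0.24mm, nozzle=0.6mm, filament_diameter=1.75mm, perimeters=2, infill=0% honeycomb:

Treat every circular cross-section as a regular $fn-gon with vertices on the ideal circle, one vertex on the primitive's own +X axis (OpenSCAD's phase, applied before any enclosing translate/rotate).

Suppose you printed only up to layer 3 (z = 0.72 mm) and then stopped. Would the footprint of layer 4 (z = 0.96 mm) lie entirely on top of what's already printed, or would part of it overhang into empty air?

Compare the two slices. At z = 0.72: the r=11 cylinder gives a regular 8-gon of circumradius 11 (constant along its height) (area = (8/2)·11.000²·sin(360°/8) = 342.24 mm²); the cube at (8.5, 10) is present — its section is the full 23×13 rectangle (area 299.00 mm²); the cylinder at (-0.5, -2): section is a regular 8-gon, circumradius r=10.5 (area = (8/2)·10.500²·sin(360°/8) = 311.83 mm²); the cube at (5.5, 0) (footprint 11.5×17) is included at this height (area 195.50 mm²); Taking the first minus the rest: starting from the r=11 cylinder (342.24 mm²), the 23×13 cube at (8.5, 10) misses the remaining region (no effect); the r=10.5 cylinder at (-0.5, -2) partially overlaps it — only the 283.28 mm² overlap (of its 311.83 mm²) is removed, clipping the outline; the 11.5×17 cube at (5.5, 0) partially overlaps it — only the 17.08 mm² overlap (of its 195.50 mm²) is removed, clipping the outline — area = 41.88 mm². At z = 0.96: the r=11 cylinder contributes a regular 8-gon of circumradius 11 (area = (8/2)·11.000²·sin(360°/8) = 342.24 mm²); the cube at (8.5, 10) (footprint 23×13) is included at this height (area 299.00 mm²); the cylinder at (-0.5, -2): section is a regular 8-gon, circumradius r=10.5 (area = (8/2)·10.500²·sin(360°/8) = 311.83 mm²); the cube at (5.5, 0) is present — its section is the full 11.5×17 rectangle (area 195.50 mm²); Subtracting the remaining from the first: starting from the r=11 cylinder (342.24 mm²), the 23×13 cube at (8.5, 10) misses the remaining region (no effect); the r=10.5 cylinder at (-0.5, -2) partially overlaps it — only the 283.28 mm² overlap (of its 311.83 mm²) is removed, clipping the outline; the 11.5×17 cube at (5.5, 0) partially overlaps it — only the 17.08 mm² overlap (of its 195.50 mm²) is removed, clipping the outline — area = 41.88 mm². Checking containment: the cross-section at z = 0.96 is a subset of the cross-section at z = 0.72.

entirely on top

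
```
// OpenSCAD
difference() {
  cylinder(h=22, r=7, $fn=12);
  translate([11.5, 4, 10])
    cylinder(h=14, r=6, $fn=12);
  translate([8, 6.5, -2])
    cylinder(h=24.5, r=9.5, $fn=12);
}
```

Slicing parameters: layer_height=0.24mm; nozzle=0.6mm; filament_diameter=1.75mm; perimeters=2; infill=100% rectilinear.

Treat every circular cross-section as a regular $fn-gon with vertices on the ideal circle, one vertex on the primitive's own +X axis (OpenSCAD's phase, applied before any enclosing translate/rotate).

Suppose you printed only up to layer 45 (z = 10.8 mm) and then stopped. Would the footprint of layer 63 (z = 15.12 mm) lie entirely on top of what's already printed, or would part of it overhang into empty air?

Compare the two slices. At z = 10.8: the r=7 cylinder gives a regular 12-gon of circumradius 7 (constant along its height) (area = (12/2)·7.000²·sin(360°/12) = 147.00 mm²); the cylinder at (11.5, 4): section is a regular 12-gon, circumradius r=6 (area = (12/2)·6.000²·sin(360°/12) = 108.00 mm²); the r=9.5 cylinder at (8, 6.5) contributes a regular 12-gon of circumradius 9.5 (area = (12/2)·9.500²·sin(360°/12) = 270.75 mm²); Taking the first minus the rest: starting from the r=7 cylinder (147.00 mm²), the r=6 cylinder at (11.5, 4) partially overlaps it — only the 1.32 mm² overlap (of its 108.00 mm²) is removed, clipping the outline; the r=9.5 cylinder at (8, 6.5) partially overlaps it — only the 47.77 mm² overlap (of its 270.75 mm²) is removed, clipping the outline — area = 97.91 mm². At z = 15.12: the cylinder: section is a regular 12-gon, circumradius r=7 (area = (12/2)·7.000²·sin(360°/12) = 147.00 mm²); the r=6 cylinder at (11.5, 4) gives a regular 12-gon of circumradius 6 (constant along its height) (area = (12/2)·6.000²·sin(360°/12) = 108.00 mm²); the cylinder at (8, 6.5): section is a regular 12-gon, circumradius r=9.5 (area = (12/2)·9.500²·sin(360°/12) = 270.75 mm²); Taking the first minus the rest: starting from the r=7 cylinder (147.00 mm²), the r=6 cylinder at (11.5, 4) partially overlaps it — only the 1.32 mm² overlap (of its 108.00 mm²) is removed, clipping the outline; the r=9.5 cylinder at (8, 6.5) partially overlaps it — only the 47.77 mm² overlap (of its 270.75 mm²) is removed, clipping the outline — area = 97.91 mm². Checking containment: the cross-section at z = 15.12 is a subset of the cross-section at z = 10.8.

entirely on top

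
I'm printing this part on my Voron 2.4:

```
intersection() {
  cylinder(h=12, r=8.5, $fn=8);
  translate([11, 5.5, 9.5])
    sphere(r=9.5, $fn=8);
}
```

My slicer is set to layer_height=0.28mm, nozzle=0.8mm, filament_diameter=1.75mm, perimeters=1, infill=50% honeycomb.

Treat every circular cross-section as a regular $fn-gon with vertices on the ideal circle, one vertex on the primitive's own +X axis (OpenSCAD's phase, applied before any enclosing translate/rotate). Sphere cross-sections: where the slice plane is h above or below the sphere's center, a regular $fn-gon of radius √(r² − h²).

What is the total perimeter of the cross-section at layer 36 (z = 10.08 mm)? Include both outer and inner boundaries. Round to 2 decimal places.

At z = 10.08 mm: the r=8.5 cylinder gives a regular 8-gon of circumradius 8.5 (constant along its height) (perimeter = 2·8·8.500·sin(180°/8) = 52.04 mm); the sphere at (11, 5.5): section is a regular 8-gon, circumradius = √(r²−h²) = √(9.5²−0.58²) = 9.482 (perimeter = 2·8·9.482·sin(180°/8) = 58.06 mm); After intersecting: the r=9.5 sphere at (11, 5.5) partially overlaps the r=8.5 cylinder; clipping to the common part keeps 38.90 mm² — boundary = 26.06 mm. Overall, the cross-section is a single solid region. Total boundary length (outer) = 26.06 mm.

26.06 mm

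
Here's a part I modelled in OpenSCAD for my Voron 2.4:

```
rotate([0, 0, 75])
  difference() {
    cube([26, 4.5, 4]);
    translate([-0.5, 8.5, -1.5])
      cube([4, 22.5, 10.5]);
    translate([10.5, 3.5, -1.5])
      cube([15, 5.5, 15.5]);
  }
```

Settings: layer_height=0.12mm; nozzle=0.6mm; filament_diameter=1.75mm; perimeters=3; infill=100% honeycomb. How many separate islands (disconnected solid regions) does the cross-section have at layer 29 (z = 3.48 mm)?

1

At z = 3.48 mm: the cube (footprint 26×4.5) is included at this height; the cube at (-0.5, 8.5) is present — its section is the full 4×22.5 rectangle; the 15×5.5 cube at (10.5, 3.5) contributes its full rectangle; Subtracting the remaining from the first: starting from the 26×4.5 cube, the 4×22.5 cube at (-0.5, 8.5) misses the remaining region (no effect); the 15×5.5 cube at (10.5, 3.5) partially overlaps it — only the 15.00 mm² overlap (of its 82.50 mm²) is removed, clipping the outline — 1 connected region; (whole slice rotated 75° about Z — lengths, areas and connectivity unchanged). Overall, the cross-section is a single solid region. Island count = 1.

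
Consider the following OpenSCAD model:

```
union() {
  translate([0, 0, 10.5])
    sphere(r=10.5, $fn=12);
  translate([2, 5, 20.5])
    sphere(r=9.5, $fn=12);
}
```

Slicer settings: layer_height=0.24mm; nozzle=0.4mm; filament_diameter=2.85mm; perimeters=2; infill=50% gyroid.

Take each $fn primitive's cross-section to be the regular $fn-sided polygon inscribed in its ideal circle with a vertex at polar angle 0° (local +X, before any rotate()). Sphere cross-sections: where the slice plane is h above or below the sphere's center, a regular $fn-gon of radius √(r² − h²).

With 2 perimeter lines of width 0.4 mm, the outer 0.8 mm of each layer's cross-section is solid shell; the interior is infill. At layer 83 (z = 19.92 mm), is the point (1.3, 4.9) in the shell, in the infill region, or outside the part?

At z = 19.92 mm: the r=10.5 sphere slices to a regular 12-gon of circumradius 4.638 (√(r²−h²) with h=9.42 from center); the r=9.5 sphere at (2, 5) contributes a regular 12-gon of circumradius √(9.5²−0.58²) = 9.482; Combining (union): the regions partially overlap (shared area 61.75 mm²), so overlapping operands fuse into one piece — 1 connected region. Overall, the cross-section is a single solid region. The nearest boundary edge runs (-6.21, 0.26)→(-7.48, 5.00); distance from the point to it = 8.46 mm. The point is inside the cross-section and 8.46 mm from the nearest boundary — more than the 0.8 mm shell width (2 × 0.4), so it's in the infill interior.

infill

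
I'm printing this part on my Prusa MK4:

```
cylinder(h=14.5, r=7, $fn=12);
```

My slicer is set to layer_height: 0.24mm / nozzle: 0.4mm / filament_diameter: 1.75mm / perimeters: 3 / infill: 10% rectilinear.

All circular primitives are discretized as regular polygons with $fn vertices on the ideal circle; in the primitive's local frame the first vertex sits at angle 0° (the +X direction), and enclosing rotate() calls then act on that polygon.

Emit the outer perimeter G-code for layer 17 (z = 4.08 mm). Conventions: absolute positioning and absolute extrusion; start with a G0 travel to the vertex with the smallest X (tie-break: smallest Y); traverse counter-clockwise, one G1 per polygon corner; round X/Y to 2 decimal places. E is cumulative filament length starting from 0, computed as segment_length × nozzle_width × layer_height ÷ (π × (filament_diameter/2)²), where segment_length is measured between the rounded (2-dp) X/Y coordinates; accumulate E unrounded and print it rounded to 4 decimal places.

At z = 4.08 mm: the cylinder: section is a regular 12-gon, circumradius r=7. The outline is a single polygon with 12 vertices. Extrusion per mm of travel: 0.4 × 0.24 / (π × 0.875²) = 0.039912. Accumulating E over each segment gives final E = 1.7351.

G0 X-7.00 Y0.00 Z4.08
G1 X-6.06 Y-3.50 E0.1446
G1 X-3.50 Y-6.06 E0.2891
G1 X0.00 Y-7.00 E0.4338
G1 X3.50 Y-6.06 E0.5784
G1 X6.06 Y-3.50 E0.7229
G1 X7.00 Y0.00 E0.8676
G1 X6.06 Y3.50 E1.0122
G1 X3.50 Y6.06 E1.1567
G1 X0.00 Y7.00 E1.3013
G1 X-3.50 Y6.06 E1.4460
G1 X-6.06 Y3.50 E1.5905
G1 X-7.00 Y0.00 E1.7351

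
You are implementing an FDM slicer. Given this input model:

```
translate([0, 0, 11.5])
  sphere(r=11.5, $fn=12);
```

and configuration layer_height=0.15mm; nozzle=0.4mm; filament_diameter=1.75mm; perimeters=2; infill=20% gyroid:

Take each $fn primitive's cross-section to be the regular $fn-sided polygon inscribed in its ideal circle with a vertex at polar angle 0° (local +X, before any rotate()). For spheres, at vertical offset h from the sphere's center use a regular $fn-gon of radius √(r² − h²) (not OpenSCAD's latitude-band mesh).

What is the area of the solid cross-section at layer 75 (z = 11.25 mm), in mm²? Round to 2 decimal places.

At z = 11.25 mm: the r=11.5 sphere slices to a regular 12-gon of circumradius 11.497 (√(r²−h²) with h=0.25 from center) (area = (12/2)·11.497²·sin(360°/12) = 396.56 mm²). Overall, the cross-section is a single solid region. Net area = 396.56 mm².

396.56 mm²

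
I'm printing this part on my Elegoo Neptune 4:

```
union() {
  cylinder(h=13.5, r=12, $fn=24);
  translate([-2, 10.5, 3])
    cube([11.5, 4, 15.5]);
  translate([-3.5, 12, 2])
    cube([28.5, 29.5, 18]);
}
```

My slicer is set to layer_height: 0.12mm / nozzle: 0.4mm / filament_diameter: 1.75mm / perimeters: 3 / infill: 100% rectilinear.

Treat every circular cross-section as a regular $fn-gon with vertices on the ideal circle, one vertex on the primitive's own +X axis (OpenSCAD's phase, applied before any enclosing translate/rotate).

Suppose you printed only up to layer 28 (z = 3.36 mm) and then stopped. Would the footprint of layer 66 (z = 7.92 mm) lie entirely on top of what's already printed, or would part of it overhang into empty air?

Compare the two slices. At z = 3.36: the r=12 cylinder gives a regular 24-gon of circumradius 12 (constant along its height) (area = (24/2)·12.000²·sin(360°/24) = 447.24 mm²); the cube at (-2, 10.5) is present — its section is the full 11.5×4 rectangle (area 46.00 mm²); the cube at (-3.5, 12) is present — its section is the full 28.5×29.5 rectangle (area 840.75 mm²); Taking the union: the regions partially overlap — summed areas 1333.99 mm² minus the doubly-counted overlap 36.95 mm² gives 1297.04 mm² — area = 1297.04 mm². At z = 7.92: the r=12 cylinder contributes a regular 24-gon of circumradius 12 (area = (24/2)·12.000²·sin(360°/24) = 447.24 mm²); the 11.5×4 cube at (-2, 10.5) contributes its full rectangle (area 46.00 mm²); the cube at (-3.5, 12) is present — its section is the full 28.5×29.5 rectangle (area 840.75 mm²); Taking the union: the regions partially overlap — summed areas 1333.99 mm² minus the doubly-counted overlap 36.95 mm² gives 1297.04 mm² — area = 1297.04 mm². Checking containment: the cross-section at z = 7.92 is a subset of the cross-section at z = 3.36.

entirely on top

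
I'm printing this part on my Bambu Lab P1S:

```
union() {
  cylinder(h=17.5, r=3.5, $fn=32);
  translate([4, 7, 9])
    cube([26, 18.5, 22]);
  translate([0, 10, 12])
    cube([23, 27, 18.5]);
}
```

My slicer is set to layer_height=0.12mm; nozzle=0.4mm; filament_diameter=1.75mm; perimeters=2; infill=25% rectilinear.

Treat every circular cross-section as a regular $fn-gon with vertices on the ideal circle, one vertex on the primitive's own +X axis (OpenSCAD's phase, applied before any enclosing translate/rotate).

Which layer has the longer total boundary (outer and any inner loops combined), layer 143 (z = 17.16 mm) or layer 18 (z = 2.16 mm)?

layer 143 (z = 17.16 mm)

Layer 143 (z = 17.16): the cylinder: section is a regular 32-gon, circumradius r=3.5 (perimeter = 2·32·3.500·sin(180°/32) = 21.96 mm); the cube at (4, 7) (footprint 26×18.5) is included at this height (perimeter 89.00 mm); the 23×27 cube at (0, 10) contributes its full rectangle (perimeter 100.00 mm); Combining (union): the regions partially overlap (shared area 294.50 mm²), so the edge portions inside another operand are dropped and the merged outline is re-measured after clipping — boundary = 141.96 mm. So its perimeter = 141.96 mm. Layer 18 (z = 2.16): the r=3.5 cylinder gives a regular 32-gon of circumradius 3.5 (constant along its height) (perimeter = 2·32·3.500·sin(180°/32) = 21.96 mm); the cube at (4, 7) is not intersected at this z (z outside [9, 31]); the cube at (0, 10) does not reach this height (z outside [12, 30.5]); Taking the union: only the r=3.5 cylinder is present, so the union is just that shape — boundary = 21.96 mm. So its perimeter = 21.96 mm. Layer 143 is larger (141.96 vs 21.96 mm).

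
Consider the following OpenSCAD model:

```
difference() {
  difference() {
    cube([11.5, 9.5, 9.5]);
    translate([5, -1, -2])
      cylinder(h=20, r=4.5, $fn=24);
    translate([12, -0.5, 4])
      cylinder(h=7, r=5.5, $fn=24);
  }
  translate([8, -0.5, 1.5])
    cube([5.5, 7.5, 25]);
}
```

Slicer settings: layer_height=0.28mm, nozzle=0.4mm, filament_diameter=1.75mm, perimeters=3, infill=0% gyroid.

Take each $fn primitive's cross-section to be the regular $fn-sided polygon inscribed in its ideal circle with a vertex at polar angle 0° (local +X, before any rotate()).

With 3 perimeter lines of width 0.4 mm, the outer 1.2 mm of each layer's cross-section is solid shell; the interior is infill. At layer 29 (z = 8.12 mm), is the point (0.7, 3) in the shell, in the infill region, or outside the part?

shell

At z = 8.12 mm: the cube is present — its section is the full 11.5×9.5 rectangle; the cylinder at (5, -1): section is a regular 24-gon, circumradius r=4.5; the r=5.5 cylinder at (12, -0.5) contributes a regular 24-gon of circumradius 5.5; Subtracting the remaining from the first: starting from the 11.5×9.5 cube, the r=4.5 cylinder at (5, -1) partially overlaps it — only the 22.58 mm² overlap (of its 62.89 mm²) is removed, clipping the outline; the r=5.5 cylinder at (12, -0.5) partially overlaps it — only the 13.50 mm² overlap (of its 93.95 mm²) is removed, clipping the outline — 1 connected region; the cube at (8, -0.5) (footprint 5.5×7.5) is included at this height; Taking the first minus the rest: starting from the result so far, the 5.5×7.5 cube at (8, -0.5) partially overlaps it — only the 9.25 mm² overlap (of its 41.25 mm²) is removed, clipping the outline — 1 connected region. Overall, the cross-section is a single solid region. The nearest boundary edge runs (0.00, 0.00)→(0.00, 9.50); distance from the point to it = 0.70 mm. The point is inside the cross-section, 0.70 mm from the nearest boundary — within the 1.2 mm shell band (3 × 0.4).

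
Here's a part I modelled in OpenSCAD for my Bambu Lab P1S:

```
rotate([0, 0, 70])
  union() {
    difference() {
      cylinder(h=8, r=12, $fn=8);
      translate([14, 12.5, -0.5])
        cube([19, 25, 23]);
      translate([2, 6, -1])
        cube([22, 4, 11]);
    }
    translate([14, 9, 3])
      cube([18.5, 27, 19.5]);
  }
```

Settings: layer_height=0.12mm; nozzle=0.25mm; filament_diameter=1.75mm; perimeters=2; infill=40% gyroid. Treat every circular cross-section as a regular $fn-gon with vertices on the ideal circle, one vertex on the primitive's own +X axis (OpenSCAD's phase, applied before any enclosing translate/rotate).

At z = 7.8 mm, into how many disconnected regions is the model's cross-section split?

At z = 7.8 mm: the r=12 cylinder gives a regular 8-gon of circumradius 12 (constant along its height); the cube at (14, 12.5) (footprint 19×25) is included at this height; the 22×4 cube at (2, 6) contributes its full rectangle; Subtracting the remaining from the first: starting from the r=12 cylinder, the 19×25 cube at (14, 12.5) misses the remaining region (no effect); the 22×4 cube at (2, 6) partially overlaps it — only the 24.45 mm² overlap (of its 88.00 mm²) is removed, clipping the outline — 1 connected region; the 18.5×27 cube at (14, 9) contributes its full rectangle; Combining (union): the 2 present regions are separate (no shared area or edge), so areas and boundary lengths simply add and each stays a separate island — 2 connected regions; (whole slice rotated 70° about Z — lengths, areas and connectivity unchanged). The result has 2 disconnected regions.

2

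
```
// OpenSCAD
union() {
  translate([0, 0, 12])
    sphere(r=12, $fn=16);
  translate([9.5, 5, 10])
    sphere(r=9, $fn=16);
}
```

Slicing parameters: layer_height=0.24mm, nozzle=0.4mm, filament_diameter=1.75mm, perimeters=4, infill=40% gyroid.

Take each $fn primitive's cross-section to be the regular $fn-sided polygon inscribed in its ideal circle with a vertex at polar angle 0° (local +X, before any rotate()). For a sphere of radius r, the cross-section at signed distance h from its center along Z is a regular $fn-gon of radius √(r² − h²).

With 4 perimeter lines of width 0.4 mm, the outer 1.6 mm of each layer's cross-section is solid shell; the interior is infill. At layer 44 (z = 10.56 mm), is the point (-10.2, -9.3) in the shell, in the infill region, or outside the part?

At z = 10.56 mm: the r=12 sphere slices to a regular 16-gon of circumradius 11.913 (√(r²−h²) with h=1.44 from center); the r=9 sphere at (9.5, 5) contributes a regular 16-gon of circumradius √(9²−0.56²) = 8.983; Combining (union): the regions partially overlap (shared area 120.57 mm²), so overlapping operands fuse into one piece — 1 connected region. Overall, the cross-section is a single solid region. The nearest boundary edge runs (-8.42, -8.42)→(-11.01, -4.56); distance from the point to it = 1.96 mm. The point is not inside any of the regions above, so it lies outside the cross-section (1.96 mm from the nearest boundary).

outside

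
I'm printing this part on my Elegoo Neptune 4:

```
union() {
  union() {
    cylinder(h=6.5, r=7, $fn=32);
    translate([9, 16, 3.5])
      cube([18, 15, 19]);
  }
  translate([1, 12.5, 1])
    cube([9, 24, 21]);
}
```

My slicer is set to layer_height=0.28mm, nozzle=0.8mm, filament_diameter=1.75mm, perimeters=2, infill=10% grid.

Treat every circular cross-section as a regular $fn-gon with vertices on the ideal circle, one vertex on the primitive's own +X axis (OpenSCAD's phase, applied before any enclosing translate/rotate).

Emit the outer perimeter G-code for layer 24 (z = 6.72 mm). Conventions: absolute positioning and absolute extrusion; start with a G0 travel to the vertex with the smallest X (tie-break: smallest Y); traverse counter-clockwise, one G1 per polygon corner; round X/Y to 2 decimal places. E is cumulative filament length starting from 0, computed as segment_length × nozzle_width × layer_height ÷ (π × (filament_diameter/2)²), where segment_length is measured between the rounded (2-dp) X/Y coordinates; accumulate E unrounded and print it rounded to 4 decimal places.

G0 X1.00 Y12.50 Z6.72
G1 X10.00 Y12.50 E0.8382
G1 X10.00 Y16.00 E1.1641
G1 X27.00 Y16.00 E2.7473
G1 X27.00 Y31.00 E4.1442
G1 X10.00 Y31.00 E5.7274
G1 X10.00 Y36.50 E6.2396
G1 X1.00 Y36.50 E7.0778
G1 X1.00 Y12.50 E9.3128

At z = 6.72 mm: the cylinder is absent (z outside [0, 6.5]); the 18×15 cube at (9, 16) contributes its full rectangle; Taking the union: only the 18×15 cube at (9, 16) is present, so the union is just that shape — 1 connected region; the cube at (1, 12.5) (footprint 9×24) is included at this height; Taking the union: the regions partially overlap (shared area 15.00 mm²), so overlapping operands fuse into one piece — 1 connected region. The outline is a single polygon with 8 vertices. Extrusion per mm of travel: 0.8 × 0.28 / (π × 0.875²) = 0.093128. Accumulating E over each segment gives final E = 9.3128.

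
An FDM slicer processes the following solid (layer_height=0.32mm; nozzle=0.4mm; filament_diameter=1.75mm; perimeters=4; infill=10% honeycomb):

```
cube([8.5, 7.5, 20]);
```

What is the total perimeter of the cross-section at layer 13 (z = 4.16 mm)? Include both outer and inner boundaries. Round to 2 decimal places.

32.00 mm

At z = 4.16 mm: the cube is present — its section is the full 8.5×7.5 rectangle (perimeter 32.00 mm). Overall, the cross-section is a single solid region. Total boundary length (outer) = 32.00 mm.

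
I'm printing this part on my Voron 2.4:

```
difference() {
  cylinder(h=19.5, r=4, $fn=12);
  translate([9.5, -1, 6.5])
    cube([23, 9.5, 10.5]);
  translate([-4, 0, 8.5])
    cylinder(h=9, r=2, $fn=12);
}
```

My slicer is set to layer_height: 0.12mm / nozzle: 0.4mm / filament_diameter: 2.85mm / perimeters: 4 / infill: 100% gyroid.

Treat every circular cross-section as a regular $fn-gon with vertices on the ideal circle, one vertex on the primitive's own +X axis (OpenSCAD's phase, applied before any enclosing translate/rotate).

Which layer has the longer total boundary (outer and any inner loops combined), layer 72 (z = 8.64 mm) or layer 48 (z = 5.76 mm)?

layer 72 (z = 8.64 mm)

Layer 72 (z = 8.64): the r=4 cylinder gives a regular 12-gon of circumradius 4 (constant along its height) (perimeter = 2·12·4.000·sin(180°/12) = 24.85 mm); the cube at (9.5, -1) is present — its section is the full 23×9.5 rectangle (perimeter 65.00 mm); the r=2 cylinder at (-4, 0) contributes a regular 12-gon of circumradius 2 (perimeter = 2·12·2.000·sin(180°/12) = 12.42 mm); After the difference (first − rest): starting from the r=4 cylinder, the 23×9.5 cube at (9.5, -1) misses the remaining region (no effect); the r=2 cylinder at (-4, 0) partially overlaps it — only the 5.00 mm² overlap (of its 12.00 mm²) is removed, clipping the outline — boundary = 26.16 mm. So its perimeter = 26.16 mm. Layer 48 (z = 5.76): the cylinder: section is a regular 12-gon, circumradius r=4 (perimeter = 2·12·4.000·sin(180°/12) = 24.85 mm); the cube at (9.5, -1) is not intersected at this z (z outside [6.5, 17]); the cylinder at (-4, 0) is absent (z outside [8.5, 17.5]); After the difference (first − rest): none of the subtracted shapes is present at this height, so the r=4 cylinder is unchanged — boundary = 24.85 mm. So its perimeter = 24.85 mm. Layer 72 is larger (26.16 vs 24.85 mm).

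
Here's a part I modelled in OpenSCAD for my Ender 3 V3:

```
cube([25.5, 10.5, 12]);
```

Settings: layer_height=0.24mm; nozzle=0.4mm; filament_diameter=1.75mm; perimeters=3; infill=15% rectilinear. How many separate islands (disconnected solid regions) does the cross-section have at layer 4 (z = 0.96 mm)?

At z = 0.96 mm: the cube (footprint 25.5×10.5) is included at this height. Overall, the cross-section is a single solid region. Island count = 1.

1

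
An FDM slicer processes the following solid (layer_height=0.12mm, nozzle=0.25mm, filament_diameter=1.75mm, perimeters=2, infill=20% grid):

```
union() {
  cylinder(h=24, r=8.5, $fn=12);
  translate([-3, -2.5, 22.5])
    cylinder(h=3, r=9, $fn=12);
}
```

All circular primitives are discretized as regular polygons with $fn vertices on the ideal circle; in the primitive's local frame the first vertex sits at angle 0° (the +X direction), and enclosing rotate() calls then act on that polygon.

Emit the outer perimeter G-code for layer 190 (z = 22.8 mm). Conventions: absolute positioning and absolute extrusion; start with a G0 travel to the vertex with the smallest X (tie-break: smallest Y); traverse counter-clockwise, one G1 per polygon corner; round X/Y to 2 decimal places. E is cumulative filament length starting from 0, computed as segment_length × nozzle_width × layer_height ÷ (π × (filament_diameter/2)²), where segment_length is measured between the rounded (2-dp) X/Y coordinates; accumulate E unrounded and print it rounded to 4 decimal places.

G0 X-12.00 Y-2.50 Z22.80
G1 X-10.79 Y-7.00 E0.0581
G1 X-7.50 Y-10.29 E0.1162
G1 X-3.00 Y-11.50 E0.1743
G1 X1.50 Y-10.29 E0.2324
G1 X4.79 Y-7.00 E0.2904
G1 X4.86 Y-6.75 E0.2937
G1 X7.36 Y-4.25 E0.3378
G1 X8.50 Y0.00 E0.3926
G1 X7.36 Y4.25 E0.4475
G1 X4.25 Y7.36 E0.5024
G1 X0.00 Y8.50 E0.5573
G1 X-4.25 Y7.36 E0.6121
G1 X-5.88 Y5.73 E0.6409
G1 X-7.50 Y5.29 E0.6618
G1 X-10.79 Y2.00 E0.7199
G1 X-12.00 Y-2.50 E0.7780

At z = 22.8 mm: the r=8.5 cylinder gives a regular 12-gon of circumradius 8.5 (constant along its height); the cylinder at (-3, -2.5): section is a regular 12-gon, circumradius r=9; Taking the union: the regions partially overlap (shared area 163.14 mm²), so overlapping operands fuse into one piece — 1 connected region. The outline is a single polygon with 16 vertices. Extrusion per mm of travel: 0.25 × 0.12 / (π × 0.875²) = 0.012473. Accumulating E over each segment gives final E = 0.7780.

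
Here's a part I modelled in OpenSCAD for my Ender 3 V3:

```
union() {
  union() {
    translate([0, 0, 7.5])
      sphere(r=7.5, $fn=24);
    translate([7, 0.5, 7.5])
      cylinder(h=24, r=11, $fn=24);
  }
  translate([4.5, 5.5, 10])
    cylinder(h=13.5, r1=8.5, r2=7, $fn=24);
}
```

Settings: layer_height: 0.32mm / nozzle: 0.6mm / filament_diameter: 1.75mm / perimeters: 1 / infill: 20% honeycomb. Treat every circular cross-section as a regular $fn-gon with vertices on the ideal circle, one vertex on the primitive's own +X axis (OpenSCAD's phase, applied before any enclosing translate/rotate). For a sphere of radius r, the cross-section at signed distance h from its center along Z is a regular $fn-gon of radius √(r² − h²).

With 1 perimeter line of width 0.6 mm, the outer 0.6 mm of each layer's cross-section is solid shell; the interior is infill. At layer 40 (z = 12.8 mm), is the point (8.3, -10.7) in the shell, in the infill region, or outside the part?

At z = 12.8 mm: the sphere: section is a regular 24-gon, circumradius = √(r²−h²) = √(7.5²−5.3²) = 5.307; the cylinder at (7, 0.5): section is a regular 24-gon, circumradius r=11; Taking the union: the regions partially overlap (shared area 79.01 mm²), so overlapping operands fuse into one piece — 1 connected region; the cone at (4.5, 5.5): at t=0.207 of its height the radius interpolates to r₁+(r₂−r₁)t = 8.189, giving a regular 24-gon of that circumradius; Combining (union): the regions partially overlap (shared area 172.77 mm²), so overlapping operands fuse into one piece — 1 connected region. Overall, the cross-section is a single solid region. The nearest boundary edge runs (9.85, -10.13)→(7.00, -10.50); distance from the point to it = 0.37 mm. The point is not inside any of the regions above, so it lies outside the cross-section (0.37 mm from the nearest boundary).

outside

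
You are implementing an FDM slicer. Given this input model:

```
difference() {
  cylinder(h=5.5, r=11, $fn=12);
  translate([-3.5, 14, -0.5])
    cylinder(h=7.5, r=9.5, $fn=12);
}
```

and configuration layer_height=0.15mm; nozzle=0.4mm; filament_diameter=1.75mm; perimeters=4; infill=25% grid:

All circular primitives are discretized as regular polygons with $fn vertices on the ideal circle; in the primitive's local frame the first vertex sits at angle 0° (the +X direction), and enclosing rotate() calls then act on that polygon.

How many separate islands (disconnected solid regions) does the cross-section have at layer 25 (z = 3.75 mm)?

1

At z = 3.75 mm: the r=11 cylinder gives a regular 12-gon of circumradius 11 (constant along its height); the r=9.5 cylinder at (-3.5, 14) contributes a regular 12-gon of circumradius 9.5; After the difference (first − rest): starting from the r=11 cylinder, the r=9.5 cylinder at (-3.5, 14) partially overlaps it — only the 53.24 mm² overlap (of its 270.75 mm²) is removed, clipping the outline — 1 connected region. Overall, the cross-section is a single solid region. Island count = 1.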